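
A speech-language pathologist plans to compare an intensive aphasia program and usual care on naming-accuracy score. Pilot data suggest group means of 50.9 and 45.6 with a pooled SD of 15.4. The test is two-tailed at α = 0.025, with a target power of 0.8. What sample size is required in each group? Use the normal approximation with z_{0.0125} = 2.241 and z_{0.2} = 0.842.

Cohen's d = |M₁ − M₂| / SD_pooled = |50.9 − 45.6| / 15.4 = 5.3 / 15.4 = 0.344.
For two independent groups with equal n: n = 2·((z_{α/2} + z_β) / d)².
z_{α/2} + z_β = 2.241 + 0.842 = 3.083.
n = 2 × (3.083 / 0.344)² = 2 × 8.962² = 2 × 80.32 = 160.6.
Round up to the next whole participant.

n = 161 per group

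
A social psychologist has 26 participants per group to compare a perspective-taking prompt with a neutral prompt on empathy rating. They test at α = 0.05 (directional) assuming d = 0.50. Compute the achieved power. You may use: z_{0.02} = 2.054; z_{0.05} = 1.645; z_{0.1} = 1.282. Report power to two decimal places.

power ≈ 0.56

For two equal groups, power = Φ(d·√(n/2) − z_{α}).
d·√(n/2) = 0.50 × √(26/2) = 0.50 × 3.606 = 1.803.
z_β = 1.803 − 1.645 = 0.158.
Power = Φ(0.158) = 0.563.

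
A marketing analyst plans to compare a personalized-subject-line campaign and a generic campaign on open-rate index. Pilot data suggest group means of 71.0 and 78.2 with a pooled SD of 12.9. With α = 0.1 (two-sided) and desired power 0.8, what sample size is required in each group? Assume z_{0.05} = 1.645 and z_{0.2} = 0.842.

n = 40 per group

Cohen's d = |M₁ − M₂| / SD_pooled = |71.0 − 78.2| / 12.9 = 7.2 / 12.9 = 0.558.
For two independent groups with equal n: n = 2·((z_{α/2} + z_β) / d)².
z_{α/2} + z_β = 1.645 + 0.842 = 2.487.
n = 2 × (2.487 / 0.558)² = 2 × 4.457² = 2 × 19.86 = 39.7.
Round up to the next whole participant.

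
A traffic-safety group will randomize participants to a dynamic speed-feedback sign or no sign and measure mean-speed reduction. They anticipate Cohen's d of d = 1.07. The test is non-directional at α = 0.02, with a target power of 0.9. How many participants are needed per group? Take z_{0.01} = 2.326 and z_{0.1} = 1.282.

For two independent groups with equal n: n = 2·((z_{α/2} + z_β) / d)².
z_{α/2} + z_β = 2.326 + 1.282 = 3.608.
n = 2 × (3.608 / 1.07)² = 2 × 3.372² = 2 × 11.37 = 22.7.
Round up to the next whole participant.

n = 23 per group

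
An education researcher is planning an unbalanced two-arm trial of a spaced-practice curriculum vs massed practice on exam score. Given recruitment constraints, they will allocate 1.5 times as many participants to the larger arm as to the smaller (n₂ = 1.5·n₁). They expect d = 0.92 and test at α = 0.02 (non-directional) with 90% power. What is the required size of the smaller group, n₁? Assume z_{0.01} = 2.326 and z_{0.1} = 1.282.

With allocation ratio k = n₂/n₁ = 1.5, Var(x̄₁−x̄₂) = σ²(1/n₁ + 1/(k·n₁)) = σ²·(k+1)/(k·n₁).
So n₁ = (1 + 1/k)·((z_{α/2} + z_β)/d)² = 1.667 × (3.608/0.92)².
n₁ = 1.667 × 15.38 = 25.6.
Round up: n₁ = 26, giving n₂ = 1.5 × 26 = 39.

n₁ = 26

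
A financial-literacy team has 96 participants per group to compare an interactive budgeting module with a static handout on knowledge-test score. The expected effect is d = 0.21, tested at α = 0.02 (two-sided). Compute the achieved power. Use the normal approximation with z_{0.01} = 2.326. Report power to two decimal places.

For two equal groups, power = Φ(d·√(n/2) − z_{α/2}).
d·√(n/2) = 0.21 × √(96/2) = 0.21 × 6.928 = 1.455.
z_β = 1.455 − 2.326 = -0.871.
Power = Φ(-0.871) = 0.192.

power ≈ 0.19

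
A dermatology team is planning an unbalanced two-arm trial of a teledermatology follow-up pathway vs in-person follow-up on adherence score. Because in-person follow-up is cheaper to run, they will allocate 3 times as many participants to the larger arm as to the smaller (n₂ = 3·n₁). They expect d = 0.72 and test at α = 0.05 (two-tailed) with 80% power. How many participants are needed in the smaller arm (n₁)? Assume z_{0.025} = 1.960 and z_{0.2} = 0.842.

n₁ = 21

With allocation ratio k = n₂/n₁ = 3, Var(x̄₁−x̄₂) = σ²(1/n₁ + 1/(k·n₁)) = σ²·(k+1)/(k·n₁).
So n₁ = (1 + 1/k)·((z_{α/2} + z_β)/d)² = 1.333 × (2.802/0.72)².
n₁ = 1.333 × 15.15 = 20.2.
Round up: n₁ = 21, giving n₂ = 3 × 21 = 63.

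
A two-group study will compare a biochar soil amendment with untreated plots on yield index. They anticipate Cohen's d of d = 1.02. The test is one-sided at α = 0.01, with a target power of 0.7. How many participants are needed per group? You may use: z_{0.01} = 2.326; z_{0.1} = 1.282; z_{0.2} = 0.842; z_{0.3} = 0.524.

n = 16 per group

For two independent groups with equal n: n = 2·((z_{α} + z_β) / d)².
z_{α} + z_β = 2.326 + 0.524 = 2.850.
n = 2 × (2.850 / 1.02)² = 2 × 2.794² = 2 × 7.81 = 15.6.
Round up to the next whole participant.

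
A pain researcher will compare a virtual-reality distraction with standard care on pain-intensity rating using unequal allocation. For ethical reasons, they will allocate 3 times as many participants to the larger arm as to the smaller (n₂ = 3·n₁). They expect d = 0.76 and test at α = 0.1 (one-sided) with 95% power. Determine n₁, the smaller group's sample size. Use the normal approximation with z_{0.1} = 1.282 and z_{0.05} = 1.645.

n₁ = 20

With allocation ratio k = n₂/n₁ = 3, Var(x̄₁−x̄₂) = σ²(1/n₁ + 1/(k·n₁)) = σ²·(k+1)/(k·n₁).
So n₁ = (1 + 1/k)·((z_{α} + z_β)/d)² = 1.333 × (2.927/0.76)².
n₁ = 1.333 × 14.83 = 19.8.
Round up: n₁ = 20, giving n₂ = 3 × 20 = 60.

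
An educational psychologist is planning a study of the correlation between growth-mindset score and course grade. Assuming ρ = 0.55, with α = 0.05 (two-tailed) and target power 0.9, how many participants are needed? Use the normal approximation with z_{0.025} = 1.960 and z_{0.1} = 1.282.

Fisher's z: C = ½·ln((1+r)/(1−r)) = ½·ln(3.4444) = 0.6184.
n = ((z_{α/2} + z_β)/C)² + 3.
(1.960 + 1.282) / 0.6184 = 3.242 / 0.6184 = 5.243.
n = 5.243² + 3 = 27.48 + 3 = 30.5.
Round up.

n = 31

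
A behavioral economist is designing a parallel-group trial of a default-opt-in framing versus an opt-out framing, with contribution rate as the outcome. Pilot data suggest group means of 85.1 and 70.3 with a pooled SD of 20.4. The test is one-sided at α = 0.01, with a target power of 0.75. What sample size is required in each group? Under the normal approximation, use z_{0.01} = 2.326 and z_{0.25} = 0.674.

Cohen's d = |M₁ − M₂| / SD_pooled = |85.1 − 70.3| / 20.4 = 14.8 / 20.4 = 0.725.
For two independent groups with equal n: n = 2·((z_{α} + z_β) / d)².
z_{α} + z_β = 2.326 + 0.674 = 3.000.
n = 2 × (3.000 / 0.725)² = 2 × 4.138² = 2 × 17.12 = 34.2.
Round up to the next whole participant.

n = 35 per group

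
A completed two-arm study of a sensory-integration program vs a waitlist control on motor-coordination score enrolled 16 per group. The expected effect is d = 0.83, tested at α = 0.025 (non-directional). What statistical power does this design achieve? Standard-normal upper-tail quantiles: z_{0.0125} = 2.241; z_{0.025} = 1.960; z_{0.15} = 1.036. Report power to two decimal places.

For two equal groups, power = Φ(d·√(n/2) − z_{α/2}).
d·√(n/2) = 0.83 × √(16/2) = 0.83 × 2.828 = 2.348.
z_β = 2.348 − 2.241 = 0.107.
Power = Φ(0.107) = 0.542.

power ≈ 0.54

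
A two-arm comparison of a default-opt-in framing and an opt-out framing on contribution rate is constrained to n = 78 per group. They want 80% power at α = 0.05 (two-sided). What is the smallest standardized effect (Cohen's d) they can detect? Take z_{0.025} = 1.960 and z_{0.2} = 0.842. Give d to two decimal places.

d_min ≈ 0.45

For two independent groups of n = 78 each: d_min = (z_{α/2} + z_β)·√(2/n).
z-sum = 1.960 + 0.842 = 2.802.
d_min = 2.802 × √(2/78) = 2.802 × 0.1601 = 0.449.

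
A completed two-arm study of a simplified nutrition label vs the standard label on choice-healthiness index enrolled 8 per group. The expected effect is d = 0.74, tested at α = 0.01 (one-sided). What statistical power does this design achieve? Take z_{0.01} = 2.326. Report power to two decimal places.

power ≈ 0.20

For two equal groups, power = Φ(d·√(n/2) − z_{α}).
d·√(n/2) = 0.74 × √(8/2) = 0.74 × 2.000 = 1.480.
z_β = 1.480 − 2.326 = -0.846.
Power = Φ(-0.846) = 0.199.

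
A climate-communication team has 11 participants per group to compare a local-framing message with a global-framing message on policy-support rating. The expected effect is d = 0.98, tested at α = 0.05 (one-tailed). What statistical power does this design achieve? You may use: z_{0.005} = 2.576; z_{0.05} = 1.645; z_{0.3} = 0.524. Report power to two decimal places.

For two equal groups, power = Φ(d·√(n/2) − z_{α}).
d·√(n/2) = 0.98 × √(11/2) = 0.98 × 2.345 = 2.298.
z_β = 2.298 − 1.645 = 0.653.
Power = Φ(0.653) = 0.743.

power ≈ 0.74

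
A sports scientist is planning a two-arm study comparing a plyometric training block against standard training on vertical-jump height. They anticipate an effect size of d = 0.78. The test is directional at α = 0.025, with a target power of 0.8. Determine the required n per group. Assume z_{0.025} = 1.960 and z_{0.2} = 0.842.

For two independent groups with equal n: n = 2·((z_{α} + z_β) / d)².
z_{α} + z_β = 1.960 + 0.842 = 2.802.
n = 2 × (2.802 / 0.78)² = 2 × 3.592² = 2 × 12.90 = 25.8.
Round up to the next whole participant.

n = 26 per group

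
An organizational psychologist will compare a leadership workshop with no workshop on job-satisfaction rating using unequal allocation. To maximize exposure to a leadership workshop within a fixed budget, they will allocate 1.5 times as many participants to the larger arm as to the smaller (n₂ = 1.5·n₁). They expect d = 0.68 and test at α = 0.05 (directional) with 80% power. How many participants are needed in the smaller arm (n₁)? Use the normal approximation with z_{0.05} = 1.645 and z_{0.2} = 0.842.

n₁ = 23

With allocation ratio k = n₂/n₁ = 1.5, Var(x̄₁−x̄₂) = σ²(1/n₁ + 1/(k·n₁)) = σ²·(k+1)/(k·n₁).
So n₁ = (1 + 1/k)·((z_{α} + z_β)/d)² = 1.667 × (2.487/0.68)².
n₁ = 1.667 × 13.38 = 22.3.
Round up: n₁ = 23, giving n₂ = ⌈1.5 × 23⌉ = ⌈34.5⌉ = 35.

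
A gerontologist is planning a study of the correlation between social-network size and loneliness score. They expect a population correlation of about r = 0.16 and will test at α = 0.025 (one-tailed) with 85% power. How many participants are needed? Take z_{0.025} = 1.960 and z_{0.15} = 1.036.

n = 348

Fisher's z: C = ½·ln((1+r)/(1−r)) = ½·ln(1.3810) = 0.1614.
n = ((z_{α} + z_β)/C)² + 3.
(1.960 + 1.036) / 0.1614 = 2.996 / 0.1614 = 18.563.
n = 18.563² + 3 = 344.57 + 3 = 347.6.
Round up.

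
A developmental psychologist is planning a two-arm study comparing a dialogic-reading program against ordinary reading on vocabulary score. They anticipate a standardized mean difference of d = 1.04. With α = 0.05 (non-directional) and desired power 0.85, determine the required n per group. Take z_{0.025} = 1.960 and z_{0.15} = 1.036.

For two independent groups with equal n: n = 2·((z_{α/2} + z_β) / d)².
z_{α/2} + z_β = 1.960 + 1.036 = 2.996.
n = 2 × (2.996 / 1.04)² = 2 × 2.881² = 2 × 8.30 = 16.6.
Round up to the next whole participant.

n = 17 per group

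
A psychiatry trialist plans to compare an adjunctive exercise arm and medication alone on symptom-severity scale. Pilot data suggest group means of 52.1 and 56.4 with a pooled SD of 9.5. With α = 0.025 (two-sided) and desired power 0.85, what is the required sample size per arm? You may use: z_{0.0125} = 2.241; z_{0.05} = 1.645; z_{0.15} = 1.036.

Cohen's d = |M₁ − M₂| / SD_pooled = |52.1 − 56.4| / 9.5 = 4.3 / 9.5 = 0.453.
For two independent groups with equal n: n = 2·((z_{α/2} + z_β) / d)².
z_{α/2} + z_β = 2.241 + 1.036 = 3.277.
n = 2 × (3.277 / 0.453)² = 2 × 7.234² = 2 × 52.33 = 104.7.
Round up to the next whole participant.

n = 105 per group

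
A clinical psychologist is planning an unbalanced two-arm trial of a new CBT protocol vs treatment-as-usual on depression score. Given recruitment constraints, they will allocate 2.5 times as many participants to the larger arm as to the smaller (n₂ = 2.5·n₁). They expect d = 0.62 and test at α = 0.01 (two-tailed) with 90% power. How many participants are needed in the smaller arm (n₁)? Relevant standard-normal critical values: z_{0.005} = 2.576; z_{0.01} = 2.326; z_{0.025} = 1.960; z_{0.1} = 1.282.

n₁ = 55

With allocation ratio k = n₂/n₁ = 2.5, Var(x̄₁−x̄₂) = σ²(1/n₁ + 1/(k·n₁)) = σ²·(k+1)/(k·n₁).
So n₁ = (1 + 1/k)·((z_{α/2} + z_β)/d)² = 1.400 × (3.858/0.62)².
n₁ = 1.400 × 38.72 = 54.2.
Round up: n₁ = 55, giving n₂ = ⌈2.5 × 55⌉ = ⌈137.5⌉ = 138.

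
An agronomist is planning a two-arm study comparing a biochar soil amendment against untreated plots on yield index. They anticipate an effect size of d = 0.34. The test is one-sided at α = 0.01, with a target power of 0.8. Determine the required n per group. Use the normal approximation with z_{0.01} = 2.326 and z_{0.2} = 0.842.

For two independent groups with equal n: n = 2·((z_{α} + z_β) / d)².
z_{α} + z_β = 2.326 + 0.842 = 3.168.
n = 2 × (3.168 / 0.34)² = 2 × 9.318² = 2 × 86.82 = 173.6.
Round up to the next whole participant.

n = 174 per group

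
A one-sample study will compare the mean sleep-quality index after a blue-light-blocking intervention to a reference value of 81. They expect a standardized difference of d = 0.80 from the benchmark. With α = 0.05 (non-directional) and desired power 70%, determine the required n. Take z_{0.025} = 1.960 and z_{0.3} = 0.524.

n = 10

For a one-sample test: n = ((z_{α/2} + z_β) / d)².
z_{α/2} + z_β = 1.960 + 0.524 = 2.484.
n = (2.484 / 0.80)² = 3.105² = 9.64.
Round up.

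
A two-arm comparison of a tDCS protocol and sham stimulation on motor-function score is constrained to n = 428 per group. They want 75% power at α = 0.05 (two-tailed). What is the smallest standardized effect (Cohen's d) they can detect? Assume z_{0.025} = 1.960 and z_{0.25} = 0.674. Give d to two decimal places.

d_min ≈ 0.18

For two independent groups of n = 428 each: d_min = (z_{α/2} + z_β)·√(2/n).
z-sum = 1.960 + 0.674 = 2.634.
d_min = 2.634 × √(2/428) = 2.634 × 0.0684 = 0.180.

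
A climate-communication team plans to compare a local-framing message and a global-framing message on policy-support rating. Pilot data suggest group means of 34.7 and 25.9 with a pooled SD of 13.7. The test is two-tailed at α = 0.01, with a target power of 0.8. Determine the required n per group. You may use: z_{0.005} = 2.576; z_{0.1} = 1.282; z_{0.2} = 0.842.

n = 57 per group

Cohen's d = |M₁ − M₂| / SD_pooled = |34.7 − 25.9| / 13.7 = 8.8 / 13.7 = 0.642.
For two independent groups with equal n: n = 2·((z_{α/2} + z_β) / d)².
z_{α/2} + z_β = 2.576 + 0.842 = 3.418.
n = 2 × (3.418 / 0.642)² = 2 × 5.324² = 2 × 28.34 = 56.7.
Round up to the next whole participant.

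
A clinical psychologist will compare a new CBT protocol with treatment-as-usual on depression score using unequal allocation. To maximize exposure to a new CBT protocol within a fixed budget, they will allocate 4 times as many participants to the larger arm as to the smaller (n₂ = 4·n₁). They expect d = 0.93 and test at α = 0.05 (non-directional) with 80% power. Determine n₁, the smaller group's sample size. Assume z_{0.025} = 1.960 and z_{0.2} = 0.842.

n₁ = 12

With allocation ratio k = n₂/n₁ = 4, Var(x̄₁−x̄₂) = σ²(1/n₁ + 1/(k·n₁)) = σ²·(k+1)/(k·n₁).
So n₁ = (1 + 1/k)·((z_{α/2} + z_β)/d)² = 1.250 × (2.802/0.93)².
n₁ = 1.250 × 9.08 = 11.3.
Round up: n₁ = 12, giving n₂ = 4 × 12 = 48.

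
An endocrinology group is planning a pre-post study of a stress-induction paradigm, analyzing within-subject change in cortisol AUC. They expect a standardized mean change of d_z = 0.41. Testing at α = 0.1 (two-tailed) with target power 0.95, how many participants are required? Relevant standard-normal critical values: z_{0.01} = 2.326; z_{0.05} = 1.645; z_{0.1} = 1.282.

For a paired (one-sample on differences) test: n = ((z_{α/2} + z_β) / d)².
z_{α/2} + z_β = 1.645 + 1.645 = 3.290.
n = (3.290 / 0.41)² = 8.024² = 64.39.
Round up.

n = 65 pairs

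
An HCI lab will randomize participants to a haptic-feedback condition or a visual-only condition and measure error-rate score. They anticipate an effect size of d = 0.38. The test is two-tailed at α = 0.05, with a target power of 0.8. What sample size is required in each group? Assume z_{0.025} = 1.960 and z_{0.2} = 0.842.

For two independent groups with equal n: n = 2·((z_{α/2} + z_β) / d)².
z_{α/2} + z_β = 1.960 + 0.842 = 2.802.
n = 2 × (2.802 / 0.38)² = 2 × 7.374² = 2 × 54.37 = 108.7.
Round up to the next whole participant.

n = 109 per group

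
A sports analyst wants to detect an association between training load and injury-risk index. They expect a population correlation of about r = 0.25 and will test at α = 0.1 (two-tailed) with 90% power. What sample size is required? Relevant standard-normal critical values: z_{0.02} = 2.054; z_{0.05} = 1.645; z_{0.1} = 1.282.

n = 135

Fisher's z: C = ½·ln((1+r)/(1−r)) = ½·ln(1.6667) = 0.2554.
n = ((z_{α/2} + z_β)/C)² + 3.
(1.645 + 1.282) / 0.2554 = 2.927 / 0.2554 = 11.460.
n = 11.460² + 3 = 131.34 + 3 = 134.3.
Round up.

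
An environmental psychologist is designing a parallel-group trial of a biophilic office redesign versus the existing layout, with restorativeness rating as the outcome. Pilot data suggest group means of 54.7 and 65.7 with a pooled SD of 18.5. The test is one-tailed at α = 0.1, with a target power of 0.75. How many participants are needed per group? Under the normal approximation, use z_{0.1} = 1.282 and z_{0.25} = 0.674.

n = 22 per group

Cohen's d = |M₁ − M₂| / SD_pooled = |54.7 − 65.7| / 18.5 = 11.0 / 18.5 = 0.595.
For two independent groups with equal n: n = 2·((z_{α} + z_β) / d)².
z_{α} + z_β = 1.282 + 0.674 = 1.956.
n = 2 × (1.956 / 0.595)² = 2 × 3.287² = 2 × 10.81 = 21.6.
Round up to the next whole participant.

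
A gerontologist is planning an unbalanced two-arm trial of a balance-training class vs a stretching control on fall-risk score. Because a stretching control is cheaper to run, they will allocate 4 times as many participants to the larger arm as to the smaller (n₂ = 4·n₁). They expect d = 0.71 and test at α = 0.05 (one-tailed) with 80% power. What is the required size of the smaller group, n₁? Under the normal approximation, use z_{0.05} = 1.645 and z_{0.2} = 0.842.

n₁ = 16

With allocation ratio k = n₂/n₁ = 4, Var(x̄₁−x̄₂) = σ²(1/n₁ + 1/(k·n₁)) = σ²·(k+1)/(k·n₁).
So n₁ = (1 + 1/k)·((z_{α} + z_β)/d)² = 1.250 × (2.487/0.71)².
n₁ = 1.250 × 12.27 = 15.3.
Round up: n₁ = 16, giving n₂ = 4 × 16 = 64.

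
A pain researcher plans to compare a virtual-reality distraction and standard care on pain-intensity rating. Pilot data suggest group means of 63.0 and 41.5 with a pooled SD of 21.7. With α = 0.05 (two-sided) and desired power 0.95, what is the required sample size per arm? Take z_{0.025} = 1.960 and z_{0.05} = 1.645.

Cohen's d = |M₁ − M₂| / SD_pooled = |63.0 − 41.5| / 21.7 = 21.5 / 21.7 = 0.991.
For two independent groups with equal n: n = 2·((z_{α/2} + z_β) / d)².
z_{α/2} + z_β = 1.960 + 1.645 = 3.605.
n = 2 × (3.605 / 0.991)² = 2 × 3.638² = 2 × 13.23 = 26.5.
Round up to the next whole participant.

n = 27 per group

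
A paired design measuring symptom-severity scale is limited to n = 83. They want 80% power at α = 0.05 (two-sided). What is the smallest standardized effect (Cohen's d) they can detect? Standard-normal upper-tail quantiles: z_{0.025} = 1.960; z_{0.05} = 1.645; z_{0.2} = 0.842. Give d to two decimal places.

d_min ≈ 0.31

For a single sample (or paired design) of n = 83: d_min = (z_{α/2} + z_β)/√n.
z-sum = 1.960 + 0.842 = 2.802.
d_min = 2.802 / √83 = 2.802 / 9.110 = 0.308.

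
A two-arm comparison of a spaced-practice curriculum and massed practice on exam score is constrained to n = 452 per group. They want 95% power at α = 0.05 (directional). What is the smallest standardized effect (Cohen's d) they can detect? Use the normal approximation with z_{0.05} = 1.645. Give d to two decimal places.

For two independent groups of n = 452 each: d_min = (z_{α} + z_β)·√(2/n).
z-sum = 1.645 + 1.645 = 3.290.
d_min = 3.290 × √(2/452) = 3.290 × 0.0665 = 0.219.

d_min ≈ 0.22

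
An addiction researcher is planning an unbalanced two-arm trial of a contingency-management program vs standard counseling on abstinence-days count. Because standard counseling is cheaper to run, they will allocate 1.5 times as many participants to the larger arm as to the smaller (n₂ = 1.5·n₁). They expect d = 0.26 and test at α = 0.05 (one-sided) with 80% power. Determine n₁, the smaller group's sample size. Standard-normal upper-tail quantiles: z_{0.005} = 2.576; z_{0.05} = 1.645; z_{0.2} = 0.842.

n₁ = 153

With allocation ratio k = n₂/n₁ = 1.5, Var(x̄₁−x̄₂) = σ²(1/n₁ + 1/(k·n₁)) = σ²·(k+1)/(k·n₁).
So n₁ = (1 + 1/k)·((z_{α} + z_β)/d)² = 1.667 × (2.487/0.26)².
n₁ = 1.667 × 91.50 = 152.5.
Round up: n₁ = 153, giving n₂ = ⌈1.5 × 153⌉ = ⌈229.5⌉ = 230.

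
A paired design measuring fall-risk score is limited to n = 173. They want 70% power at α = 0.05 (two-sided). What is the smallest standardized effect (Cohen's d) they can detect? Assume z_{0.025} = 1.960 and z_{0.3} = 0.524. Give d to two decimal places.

d_min ≈ 0.19

For a single sample (or paired design) of n = 173: d_min = (z_{α/2} + z_β)/√n.
z-sum = 1.960 + 0.524 = 2.484.
d_min = 2.484 / √173 = 2.484 / 13.153 = 0.189.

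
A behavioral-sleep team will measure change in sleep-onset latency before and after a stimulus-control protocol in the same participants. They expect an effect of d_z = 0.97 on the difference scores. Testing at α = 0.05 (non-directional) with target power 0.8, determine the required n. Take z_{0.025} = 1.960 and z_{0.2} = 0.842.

n = 9 pairs

For a paired (one-sample on differences) test: n = ((z_{α/2} + z_β) / d)².
z_{α/2} + z_β = 1.960 + 0.842 = 2.802.
n = (2.802 / 0.97)² = 2.889² = 8.34.
Round up.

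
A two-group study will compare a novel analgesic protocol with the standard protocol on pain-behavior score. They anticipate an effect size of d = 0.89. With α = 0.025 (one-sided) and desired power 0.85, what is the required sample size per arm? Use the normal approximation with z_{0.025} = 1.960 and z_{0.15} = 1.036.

n = 23 per group

For two independent groups with equal n: n = 2·((z_{α} + z_β) / d)².
z_{α} + z_β = 1.960 + 1.036 = 2.996.
n = 2 × (2.996 / 0.89)² = 2 × 3.366² = 2 × 11.33 = 22.7.
Round up to the next whole participant.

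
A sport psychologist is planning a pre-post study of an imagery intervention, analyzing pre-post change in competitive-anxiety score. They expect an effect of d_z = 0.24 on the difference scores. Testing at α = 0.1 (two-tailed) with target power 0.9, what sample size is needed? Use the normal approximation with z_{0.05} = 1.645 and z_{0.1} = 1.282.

For a paired (one-sample on differences) test: n = ((z_{α/2} + z_β) / d)².
z_{α/2} + z_β = 1.645 + 1.282 = 2.927.
n = (2.927 / 0.24)² = 12.196² = 148.74.
Round up.

n = 149 pairs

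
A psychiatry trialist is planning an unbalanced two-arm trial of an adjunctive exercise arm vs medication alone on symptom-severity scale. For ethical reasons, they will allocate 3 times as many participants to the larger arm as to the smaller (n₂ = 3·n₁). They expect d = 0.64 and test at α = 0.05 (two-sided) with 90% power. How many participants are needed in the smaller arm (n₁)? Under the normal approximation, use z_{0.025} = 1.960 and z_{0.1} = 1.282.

n₁ = 35

With allocation ratio k = n₂/n₁ = 3, Var(x̄₁−x̄₂) = σ²(1/n₁ + 1/(k·n₁)) = σ²·(k+1)/(k·n₁).
So n₁ = (1 + 1/k)·((z_{α/2} + z_β)/d)² = 1.333 × (3.242/0.64)².
n₁ = 1.333 × 25.66 = 34.2.
Round up: n₁ = 35, giving n₂ = 3 × 35 = 105.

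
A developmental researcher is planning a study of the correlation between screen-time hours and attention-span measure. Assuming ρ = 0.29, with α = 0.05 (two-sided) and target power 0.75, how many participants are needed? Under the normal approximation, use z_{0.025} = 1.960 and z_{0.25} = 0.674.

Fisher's z: C = ½·ln((1+r)/(1−r)) = ½·ln(1.8169) = 0.2986.
n = ((z_{α/2} + z_β)/C)² + 3.
(1.960 + 0.674) / 0.2986 = 2.634 / 0.2986 = 8.821.
n = 8.821² + 3 = 77.81 + 3 = 80.8.
Round up.

n = 81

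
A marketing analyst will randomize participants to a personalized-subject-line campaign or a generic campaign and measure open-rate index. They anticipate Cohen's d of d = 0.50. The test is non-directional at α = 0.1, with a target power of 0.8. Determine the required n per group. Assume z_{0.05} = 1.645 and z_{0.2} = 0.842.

n = 50 per group

For two independent groups with equal n: n = 2·((z_{α/2} + z_β) / d)².
z_{α/2} + z_β = 1.645 + 0.842 = 2.487.
n = 2 × (2.487 / 0.50)² = 2 × 4.974² = 2 × 24.74 = 49.5.
Round up to the next whole participant.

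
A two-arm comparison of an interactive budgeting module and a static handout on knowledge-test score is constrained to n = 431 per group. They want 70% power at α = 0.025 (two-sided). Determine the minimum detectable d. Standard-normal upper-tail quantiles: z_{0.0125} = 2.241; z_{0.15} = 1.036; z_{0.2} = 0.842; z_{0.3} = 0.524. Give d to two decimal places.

For two independent groups of n = 431 each: d_min = (z_{α/2} + z_β)·√(2/n).
z-sum = 2.241 + 0.524 = 2.765.
d_min = 2.765 × √(2/431) = 2.765 × 0.0681 = 0.188.

d_min ≈ 0.19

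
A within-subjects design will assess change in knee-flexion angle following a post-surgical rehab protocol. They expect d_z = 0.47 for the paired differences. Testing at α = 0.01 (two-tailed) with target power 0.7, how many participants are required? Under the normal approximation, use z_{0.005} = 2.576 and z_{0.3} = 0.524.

For a paired (one-sample on differences) test: n = ((z_{α/2} + z_β) / d)².
z_{α/2} + z_β = 2.576 + 0.524 = 3.100.
n = (3.100 / 0.47)² = 6.596² = 43.50.
Round up.

n = 44 pairs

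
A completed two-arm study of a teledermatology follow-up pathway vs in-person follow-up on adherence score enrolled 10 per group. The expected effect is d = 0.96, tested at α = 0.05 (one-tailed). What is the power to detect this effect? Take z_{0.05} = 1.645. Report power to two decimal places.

For two equal groups, power = Φ(d·√(n/2) − z_{α}).
d·√(n/2) = 0.96 × √(10/2) = 0.96 × 2.236 = 2.147.
z_β = 2.147 − 1.645 = 0.502.
Power = Φ(0.502) = 0.692.

power ≈ 0.69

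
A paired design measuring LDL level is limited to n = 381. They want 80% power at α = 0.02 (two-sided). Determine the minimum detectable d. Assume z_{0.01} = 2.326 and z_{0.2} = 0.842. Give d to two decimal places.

d_min ≈ 0.16

For a single sample (or paired design) of n = 381: d_min = (z_{α/2} + z_β)/√n.
z-sum = 2.326 + 0.842 = 3.168.
d_min = 3.168 / √381 = 3.168 / 19.519 = 0.162.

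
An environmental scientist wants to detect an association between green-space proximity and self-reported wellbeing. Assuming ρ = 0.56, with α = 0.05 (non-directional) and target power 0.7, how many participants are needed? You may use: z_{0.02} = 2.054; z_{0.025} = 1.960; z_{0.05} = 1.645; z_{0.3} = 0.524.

n = 19

Fisher's z: C = ½·ln((1+r)/(1−r)) = ½·ln(3.5455) = 0.6328.
n = ((z_{α/2} + z_β)/C)² + 3.
(1.960 + 0.524) / 0.6328 = 2.484 / 0.6328 = 3.925.
n = 3.925² + 3 = 15.41 + 3 = 18.4.
Round up.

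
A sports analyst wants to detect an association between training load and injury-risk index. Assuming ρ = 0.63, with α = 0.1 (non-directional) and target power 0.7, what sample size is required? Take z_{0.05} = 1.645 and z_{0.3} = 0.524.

Fisher's z: C = ½·ln((1+r)/(1−r)) = ½·ln(4.4054) = 0.7414.
n = ((z_{α/2} + z_β)/C)² + 3.
(1.645 + 0.524) / 0.7414 = 2.169 / 0.7414 = 2.926.
n = 2.926² + 3 = 8.56 + 3 = 11.6.
Round up.

n = 12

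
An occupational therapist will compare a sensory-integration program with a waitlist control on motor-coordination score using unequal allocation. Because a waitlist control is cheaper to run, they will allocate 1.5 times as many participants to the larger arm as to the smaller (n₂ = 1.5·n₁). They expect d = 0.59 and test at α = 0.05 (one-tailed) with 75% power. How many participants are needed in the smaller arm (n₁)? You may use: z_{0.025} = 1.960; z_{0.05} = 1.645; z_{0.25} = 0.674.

n₁ = 26

With allocation ratio k = n₂/n₁ = 1.5, Var(x̄₁−x̄₂) = σ²(1/n₁ + 1/(k·n₁)) = σ²·(k+1)/(k·n₁).
So n₁ = (1 + 1/k)·((z_{α} + z_β)/d)² = 1.667 × (2.319/0.59)².
n₁ = 1.667 × 15.45 = 25.7.
Round up: n₁ = 26, giving n₂ = 1.5 × 26 = 39.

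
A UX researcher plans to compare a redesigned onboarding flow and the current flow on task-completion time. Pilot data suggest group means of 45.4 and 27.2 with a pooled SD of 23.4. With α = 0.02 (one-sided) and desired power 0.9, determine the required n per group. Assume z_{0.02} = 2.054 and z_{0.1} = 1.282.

Cohen's d = |M₁ − M₂| / SD_pooled = |45.4 − 27.2| / 23.4 = 18.2 / 23.4 = 0.778.
For two independent groups with equal n: n = 2·((z_{α} + z_β) / d)².
z_{α} + z_β = 2.054 + 1.282 = 3.336.
n = 2 × (3.336 / 0.778)² = 2 × 4.288² = 2 × 18.39 = 36.8.
Round up to the next whole participant.

n = 37 per group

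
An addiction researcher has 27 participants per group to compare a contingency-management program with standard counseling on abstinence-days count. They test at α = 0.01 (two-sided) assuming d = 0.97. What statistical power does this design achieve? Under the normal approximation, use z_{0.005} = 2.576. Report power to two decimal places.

power ≈ 0.84

For two equal groups, power = Φ(d·√(n/2) − z_{α/2}).
d·√(n/2) = 0.97 × √(27/2) = 0.97 × 3.674 = 3.564.
z_β = 3.564 − 2.576 = 0.988.
Power = Φ(0.988) = 0.838.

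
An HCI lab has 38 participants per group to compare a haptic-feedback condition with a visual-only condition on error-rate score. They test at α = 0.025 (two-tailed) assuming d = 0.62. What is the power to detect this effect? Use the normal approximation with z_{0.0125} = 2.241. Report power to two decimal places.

For two equal groups, power = Φ(d·√(n/2) − z_{α/2}).
d·√(n/2) = 0.62 × √(38/2) = 0.62 × 4.359 = 2.703.
z_β = 2.703 − 2.241 = 0.462.
Power = Φ(0.462) = 0.678.

power ≈ 0.68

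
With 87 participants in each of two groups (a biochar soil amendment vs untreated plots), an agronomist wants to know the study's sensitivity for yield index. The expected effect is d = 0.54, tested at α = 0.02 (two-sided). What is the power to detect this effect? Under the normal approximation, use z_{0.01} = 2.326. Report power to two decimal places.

For two equal groups, power = Φ(d·√(n/2) − z_{α/2}).
d·√(n/2) = 0.54 × √(87/2) = 0.54 × 6.595 = 3.562.
z_β = 3.562 − 2.326 = 1.236.
Power = Φ(1.236) = 0.892.

power ≈ 0.89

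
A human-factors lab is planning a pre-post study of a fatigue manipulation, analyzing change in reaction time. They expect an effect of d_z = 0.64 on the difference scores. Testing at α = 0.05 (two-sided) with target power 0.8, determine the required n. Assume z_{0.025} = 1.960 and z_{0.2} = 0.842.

n = 20 pairs

For a paired (one-sample on differences) test: n = ((z_{α/2} + z_β) / d)².
z_{α/2} + z_β = 1.960 + 0.842 = 2.802.
n = (2.802 / 0.64)² = 4.378² = 19.17.
Round up.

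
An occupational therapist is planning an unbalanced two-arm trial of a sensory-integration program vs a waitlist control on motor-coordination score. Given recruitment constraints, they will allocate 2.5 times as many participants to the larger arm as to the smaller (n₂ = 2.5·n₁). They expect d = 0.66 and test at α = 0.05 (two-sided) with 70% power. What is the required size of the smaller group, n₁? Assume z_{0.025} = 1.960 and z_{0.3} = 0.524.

With allocation ratio k = n₂/n₁ = 2.5, Var(x̄₁−x̄₂) = σ²(1/n₁ + 1/(k·n₁)) = σ²·(k+1)/(k·n₁).
So n₁ = (1 + 1/k)·((z_{α/2} + z_β)/d)² = 1.400 × (2.484/0.66)².
n₁ = 1.400 × 14.16 = 19.8.
Round up: n₁ = 20, giving n₂ = 2.5 × 20 = 50.

n₁ = 20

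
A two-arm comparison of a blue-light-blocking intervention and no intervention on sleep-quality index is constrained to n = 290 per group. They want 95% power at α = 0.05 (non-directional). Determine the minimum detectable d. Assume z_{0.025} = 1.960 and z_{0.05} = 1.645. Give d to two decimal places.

For two independent groups of n = 290 each: d_min = (z_{α/2} + z_β)·√(2/n).
z-sum = 1.960 + 1.645 = 3.605.
d_min = 3.605 × √(2/290) = 3.605 × 0.0830 = 0.299.

d_min ≈ 0.30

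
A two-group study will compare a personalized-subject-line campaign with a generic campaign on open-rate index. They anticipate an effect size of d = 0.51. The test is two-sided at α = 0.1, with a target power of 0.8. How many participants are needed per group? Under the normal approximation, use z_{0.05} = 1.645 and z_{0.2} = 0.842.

n = 48 per group

For two independent groups with equal n: n = 2·((z_{α/2} + z_β) / d)².
z_{α/2} + z_β = 1.645 + 0.842 = 2.487.
n = 2 × (2.487 / 0.51)² = 2 × 4.876² = 2 × 23.78 = 47.6.
Round up to the next whole participant.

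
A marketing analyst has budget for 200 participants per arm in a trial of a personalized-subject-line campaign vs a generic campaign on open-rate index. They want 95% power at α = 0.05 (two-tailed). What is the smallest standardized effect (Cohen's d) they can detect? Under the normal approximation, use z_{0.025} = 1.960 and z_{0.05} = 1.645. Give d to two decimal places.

d_min ≈ 0.36

For two independent groups of n = 200 each: d_min = (z_{α/2} + z_β)·√(2/n).
z-sum = 1.960 + 1.645 = 3.605.
d_min = 3.605 × √(2/200) = 3.605 × 0.1000 = 0.361.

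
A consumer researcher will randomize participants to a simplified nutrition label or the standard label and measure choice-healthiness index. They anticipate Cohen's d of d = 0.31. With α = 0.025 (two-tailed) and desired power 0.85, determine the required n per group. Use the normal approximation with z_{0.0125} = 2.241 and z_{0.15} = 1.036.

n = 224 per group

For two independent groups with equal n: n = 2·((z_{α/2} + z_β) / d)².
z_{α/2} + z_β = 2.241 + 1.036 = 3.277.
n = 2 × (3.277 / 0.31)² = 2 × 10.571² = 2 × 111.75 = 223.5.
Round up to the next whole participant.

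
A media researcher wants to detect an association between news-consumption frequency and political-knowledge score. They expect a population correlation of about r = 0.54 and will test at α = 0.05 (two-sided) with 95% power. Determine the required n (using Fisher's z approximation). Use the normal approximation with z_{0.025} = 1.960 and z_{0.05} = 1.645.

Fisher's z: C = ½·ln((1+r)/(1−r)) = ½·ln(3.3478) = 0.6042.
n = ((z_{α/2} + z_β)/C)² + 3.
(1.960 + 1.645) / 0.6042 = 3.605 / 0.6042 = 5.967.
n = 5.967² + 3 = 35.60 + 3 = 38.6.
Round up.

n = 39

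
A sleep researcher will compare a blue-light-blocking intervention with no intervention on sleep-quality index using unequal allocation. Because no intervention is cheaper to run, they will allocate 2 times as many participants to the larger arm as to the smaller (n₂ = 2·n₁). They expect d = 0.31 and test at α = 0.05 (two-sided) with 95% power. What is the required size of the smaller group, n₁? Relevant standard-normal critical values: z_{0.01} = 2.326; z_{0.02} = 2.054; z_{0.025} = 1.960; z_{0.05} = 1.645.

With allocation ratio k = n₂/n₁ = 2, Var(x̄₁−x̄₂) = σ²(1/n₁ + 1/(k·n₁)) = σ²·(k+1)/(k·n₁).
So n₁ = (1 + 1/k)·((z_{α/2} + z_β)/d)² = 1.500 × (3.605/0.31)².
n₁ = 1.500 × 135.23 = 202.9.
Round up: n₁ = 203, giving n₂ = 2 × 203 = 406.

n₁ = 203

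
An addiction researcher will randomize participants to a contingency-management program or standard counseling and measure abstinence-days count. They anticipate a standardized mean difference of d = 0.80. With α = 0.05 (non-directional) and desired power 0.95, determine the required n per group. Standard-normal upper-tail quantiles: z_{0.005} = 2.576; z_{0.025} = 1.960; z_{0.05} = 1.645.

For two independent groups with equal n: n = 2·((z_{α/2} + z_β) / d)².
z_{α/2} + z_β = 1.960 + 1.645 = 3.605.
n = 2 × (3.605 / 0.80)² = 2 × 4.506² = 2 × 20.31 = 40.6.
Round up to the next whole participant.

n = 41 per group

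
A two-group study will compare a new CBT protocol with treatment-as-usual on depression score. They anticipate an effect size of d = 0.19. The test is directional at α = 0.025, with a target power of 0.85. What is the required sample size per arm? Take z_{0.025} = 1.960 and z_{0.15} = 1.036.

For two independent groups with equal n: n = 2·((z_{α} + z_β) / d)².
z_{α} + z_β = 1.960 + 1.036 = 2.996.
n = 2 × (2.996 / 0.19)² = 2 × 15.768² = 2 × 248.64 = 497.3.
Round up to the next whole participant.

n = 498 per group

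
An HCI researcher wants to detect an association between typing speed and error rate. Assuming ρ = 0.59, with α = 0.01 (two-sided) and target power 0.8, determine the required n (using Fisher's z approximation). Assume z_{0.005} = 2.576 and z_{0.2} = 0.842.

n = 29

Fisher's z: C = ½·ln((1+r)/(1−r)) = ½·ln(3.8780) = 0.6777.
n = ((z_{α/2} + z_β)/C)² + 3.
(2.576 + 0.842) / 0.6777 = 3.418 / 0.6777 = 5.044.
n = 5.044² + 3 = 25.44 + 3 = 28.4.
Round up.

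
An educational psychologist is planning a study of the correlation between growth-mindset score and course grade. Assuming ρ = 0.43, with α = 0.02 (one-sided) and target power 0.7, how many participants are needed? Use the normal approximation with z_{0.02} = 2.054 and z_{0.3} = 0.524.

n = 35

Fisher's z: C = ½·ln((1+r)/(1−r)) = ½·ln(2.5088) = 0.4599.
n = ((z_{α} + z_β)/C)² + 3.
(2.054 + 0.524) / 0.4599 = 2.578 / 0.4599 = 5.606.
n = 5.606² + 3 = 31.42 + 3 = 34.4.
Round up.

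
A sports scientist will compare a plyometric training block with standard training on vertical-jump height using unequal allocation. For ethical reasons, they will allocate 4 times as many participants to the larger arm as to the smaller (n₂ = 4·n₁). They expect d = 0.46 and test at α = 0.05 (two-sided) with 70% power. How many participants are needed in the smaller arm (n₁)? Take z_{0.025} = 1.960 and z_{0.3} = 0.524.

With allocation ratio k = n₂/n₁ = 4, Var(x̄₁−x̄₂) = σ²(1/n₁ + 1/(k·n₁)) = σ²·(k+1)/(k·n₁).
So n₁ = (1 + 1/k)·((z_{α/2} + z_β)/d)² = 1.250 × (2.484/0.46)².
n₁ = 1.250 × 29.16 = 36.4.
Round up: n₁ = 37, giving n₂ = 4 × 37 = 148.

n₁ = 37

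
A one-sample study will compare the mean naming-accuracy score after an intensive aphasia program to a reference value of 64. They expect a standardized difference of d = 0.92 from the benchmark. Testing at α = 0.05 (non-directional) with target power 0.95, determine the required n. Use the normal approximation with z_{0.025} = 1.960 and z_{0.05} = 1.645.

n = 16

For a one-sample test: n = ((z_{α/2} + z_β) / d)².
z_{α/2} + z_β = 1.960 + 1.645 = 3.605.
n = (3.605 / 0.92)² = 3.918² = 15.35.
Round up.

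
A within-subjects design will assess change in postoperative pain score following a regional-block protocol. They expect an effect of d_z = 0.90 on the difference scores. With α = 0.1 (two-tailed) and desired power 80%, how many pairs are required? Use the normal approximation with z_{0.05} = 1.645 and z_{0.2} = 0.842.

n = 8 pairs

For a paired (one-sample on differences) test: n = ((z_{α/2} + z_β) / d)².
z_{α/2} + z_β = 1.645 + 0.842 = 2.487.
n = (2.487 / 0.90)² = 2.763² = 7.64.
Round up.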